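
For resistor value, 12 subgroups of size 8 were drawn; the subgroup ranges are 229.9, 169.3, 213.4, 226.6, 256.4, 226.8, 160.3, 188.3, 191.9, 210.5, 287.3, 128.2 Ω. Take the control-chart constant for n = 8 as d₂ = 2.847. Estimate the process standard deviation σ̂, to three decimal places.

72.852

R̄ = (229.9 + 169.3 + 213.4 + 226.6 + 256.4 + 226.8 + 160.3 + 188.3 + 191.9 + 210.5 + 287.3 + 128.2) / 12 = 207.4083
σ̂ = R̄ / d₂ = 207.4083 / 2.847 = 72.8515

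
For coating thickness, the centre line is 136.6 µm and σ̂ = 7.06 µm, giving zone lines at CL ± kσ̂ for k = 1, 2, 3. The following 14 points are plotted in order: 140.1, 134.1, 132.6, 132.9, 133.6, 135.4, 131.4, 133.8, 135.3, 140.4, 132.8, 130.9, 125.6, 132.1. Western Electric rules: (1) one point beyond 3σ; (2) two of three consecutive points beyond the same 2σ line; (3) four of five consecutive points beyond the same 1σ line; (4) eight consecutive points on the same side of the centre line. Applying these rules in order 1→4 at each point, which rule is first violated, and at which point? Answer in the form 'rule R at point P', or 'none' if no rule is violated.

Zone of each point (C = within 1σ̂, B = 1σ̂–2σ̂, A = 2σ̂–3σ̂, * = beyond 3σ̂; sign = side of CL): 1:+C, 2:-C, 3:-C, 4:-C, 5:-C, 6:-C, 7:-C, 8:-C, 9:-C, 10:+C, 11:-C, 12:-C, 13:-B, 14:-C
Rule 4 (eight consecutive points on the same side of the centre line) is satisfied at point 9.

rule 4 at point 9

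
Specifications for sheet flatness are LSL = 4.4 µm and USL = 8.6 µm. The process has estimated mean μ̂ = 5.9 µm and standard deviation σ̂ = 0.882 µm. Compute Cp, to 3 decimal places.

0.794

Cp = (USL − LSL) / (6σ̂) = (8.6 − 4.4) / (6 × 0.882) = 4.2000 / 5.2920 = 0.7937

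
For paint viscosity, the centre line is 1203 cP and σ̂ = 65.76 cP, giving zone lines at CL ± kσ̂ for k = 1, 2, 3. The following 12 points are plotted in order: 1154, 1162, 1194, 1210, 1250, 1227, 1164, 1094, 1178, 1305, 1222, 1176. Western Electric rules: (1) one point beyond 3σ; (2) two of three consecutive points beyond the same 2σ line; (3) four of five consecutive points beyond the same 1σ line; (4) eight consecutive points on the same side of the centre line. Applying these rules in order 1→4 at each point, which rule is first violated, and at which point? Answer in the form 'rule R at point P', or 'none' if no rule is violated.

Zone of each point (C = within 1σ̂, B = 1σ̂–2σ̂, A = 2σ̂–3σ̂, * = beyond 3σ̂; sign = side of CL): 1:-C, 2:-C, 3:-C, 4:+C, 5:+C, 6:+C, 7:-C, 8:-B, 9:-C, 10:+B, 11:+C, 12:-C
No rule fires across all 12 points.

none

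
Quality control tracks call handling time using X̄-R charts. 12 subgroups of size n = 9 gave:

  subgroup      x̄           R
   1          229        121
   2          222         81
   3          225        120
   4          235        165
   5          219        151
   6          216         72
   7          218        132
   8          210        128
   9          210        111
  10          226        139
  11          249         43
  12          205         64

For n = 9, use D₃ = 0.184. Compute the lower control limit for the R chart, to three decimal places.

R̄ = (121 + 81 + 120 + 165 + 151 + 72 + 132 + 128 + 111 + 139 + 43 + 64) / 12 = 1327.0000 / 12 = 110.5833
LCL_R = D₃·R̄ = 0.184 × 110.5833 = 20.3473

20.347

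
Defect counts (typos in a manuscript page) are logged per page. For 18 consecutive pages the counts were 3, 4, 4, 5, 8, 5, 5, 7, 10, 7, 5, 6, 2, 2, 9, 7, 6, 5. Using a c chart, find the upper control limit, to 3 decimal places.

12.627

c̄ = (3 + 4 + 4 + 5 + 8 + 5 + 5 + 7 + 10 + 7 + 5 + 6 + 2 + 2 + 9 + 7 + 6 + 5) / 18 = 100 / 18 = 5.5556
UCL = c̄ + 3√c̄ = 5.5556 + 3 × √5.5556 = 5.5556 + 3 × 2.3570 = 12.6266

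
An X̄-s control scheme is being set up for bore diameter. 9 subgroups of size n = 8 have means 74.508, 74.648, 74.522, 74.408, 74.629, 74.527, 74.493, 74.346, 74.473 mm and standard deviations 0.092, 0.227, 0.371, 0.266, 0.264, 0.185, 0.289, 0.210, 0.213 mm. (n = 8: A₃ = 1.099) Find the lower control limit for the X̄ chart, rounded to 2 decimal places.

X̄̄ = (74.508 + 74.648 + 74.522 + 74.408 + 74.629 + 74.527 + 74.493 + 74.346 + 74.473) / 9 = 74.5060
s̄ = (0.092 + 0.227 + 0.371 + 0.266 + 0.264 + 0.185 + 0.289 + 0.210 + 0.213) / 9 = 0.2352
LCL = X̄̄ − A₃·s̄ = 74.5060 − 1.099 × 0.2352 = 74.2475

74.25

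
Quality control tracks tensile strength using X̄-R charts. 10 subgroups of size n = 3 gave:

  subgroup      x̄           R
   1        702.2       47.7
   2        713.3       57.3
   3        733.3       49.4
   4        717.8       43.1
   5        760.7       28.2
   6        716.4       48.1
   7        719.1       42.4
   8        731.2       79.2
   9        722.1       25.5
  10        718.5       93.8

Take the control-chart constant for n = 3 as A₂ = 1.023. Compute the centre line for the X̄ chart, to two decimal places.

X̄̄ = (702.2 + 713.3 + 733.3 + 717.8 + 760.7 + 716.4 + 719.1 + 731.2 + 722.1 + 718.5) / 10 = 7234.6000 / 10 = 723.4600
CL = X̄̄ = 723.4600

723.46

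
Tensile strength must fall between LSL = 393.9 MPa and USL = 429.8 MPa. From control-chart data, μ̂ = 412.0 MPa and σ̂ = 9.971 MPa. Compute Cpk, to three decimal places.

0.595

Cpu = (USL − μ̂) / (3σ̂) = (429.8 − 412.0) / (3 × 9.971) = 0.5951; Cpl = (μ̂ − LSL) / (3σ̂) = (412.0 − 393.9) / (3 × 9.971) = 0.6051; Cpk = min(Cpu, Cpl) = 0.5951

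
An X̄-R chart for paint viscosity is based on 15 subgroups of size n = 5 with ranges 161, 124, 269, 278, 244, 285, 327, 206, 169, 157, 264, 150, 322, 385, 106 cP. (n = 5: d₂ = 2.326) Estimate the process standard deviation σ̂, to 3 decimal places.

R̄ = (161 + 124 + 269 + 278 + 244 + 285 + 327 + 206 + 169 + 157 + 264 + 150 + 322 + 385 + 106) / 15 = 229.8000
σ̂ = R̄ / d₂ = 229.8000 / 2.326 = 98.7962

98.796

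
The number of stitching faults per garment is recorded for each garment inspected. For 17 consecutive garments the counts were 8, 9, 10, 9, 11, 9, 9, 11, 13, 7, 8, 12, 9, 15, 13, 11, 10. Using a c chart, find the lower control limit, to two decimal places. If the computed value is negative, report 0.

0.64

c̄ = (8 + 9 + 10 + 9 + 11 + 9 + 9 + 11 + 13 + 7 + 8 + 12 + 9 + 15 + 13 + 11 + 10) / 17 = 174 / 17 = 10.2353
LCL = c̄ − 3√c̄ = 10.2353 − 3 × 3.1993 = 0.6375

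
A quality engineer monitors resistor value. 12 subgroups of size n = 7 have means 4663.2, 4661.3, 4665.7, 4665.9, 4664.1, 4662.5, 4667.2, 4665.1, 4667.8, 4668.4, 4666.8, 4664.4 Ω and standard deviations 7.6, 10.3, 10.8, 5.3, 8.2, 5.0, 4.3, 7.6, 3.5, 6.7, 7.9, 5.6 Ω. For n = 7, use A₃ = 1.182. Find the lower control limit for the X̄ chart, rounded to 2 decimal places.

X̄̄ = (4663.2 + 4661.3 + 4665.7 + 4665.9 + 4664.1 + 4662.5 + 4667.2 + 4665.1 + 4667.8 + 4668.4 + 4666.8 + 4664.4) / 12 = 4665.2000
s̄ = (7.6 + 10.3 + 10.8 + 5.3 + 8.2 + 5.0 + 4.3 + 7.6 + 3.5 + 6.7 + 7.9 + 5.6) / 12 = 6.9000
LCL = X̄̄ − A₃·s̄ = 4665.2000 − 1.182 × 6.9000 = 4657.0442

4657.04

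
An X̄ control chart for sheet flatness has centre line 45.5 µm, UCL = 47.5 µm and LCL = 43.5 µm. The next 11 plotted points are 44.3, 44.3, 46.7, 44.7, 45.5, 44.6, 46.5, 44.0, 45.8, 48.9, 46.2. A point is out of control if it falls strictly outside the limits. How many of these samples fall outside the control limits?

Compare each point to [43.5, 47.5]: sample 10 = 48.9 > UCL.

1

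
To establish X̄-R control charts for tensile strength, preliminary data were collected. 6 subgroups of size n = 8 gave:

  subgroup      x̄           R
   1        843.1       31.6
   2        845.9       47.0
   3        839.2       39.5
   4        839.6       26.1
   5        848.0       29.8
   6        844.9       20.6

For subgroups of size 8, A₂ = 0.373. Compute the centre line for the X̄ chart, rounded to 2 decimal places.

X̄̄ = (843.1 + 845.9 + 839.2 + 839.6 + 848.0 + 844.9) / 6 = 5060.7000 / 6 = 843.4500
CL = X̄̄ = 843.4500

843.45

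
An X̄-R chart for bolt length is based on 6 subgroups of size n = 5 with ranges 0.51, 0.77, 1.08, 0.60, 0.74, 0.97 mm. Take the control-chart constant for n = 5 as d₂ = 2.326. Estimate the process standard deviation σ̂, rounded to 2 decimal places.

R̄ = (0.51 + 0.77 + 1.08 + 0.60 + 0.74 + 0.97) / 6 = 0.7783
σ̂ = R̄ / d₂ = 0.7783 / 2.326 = 0.3346

0.33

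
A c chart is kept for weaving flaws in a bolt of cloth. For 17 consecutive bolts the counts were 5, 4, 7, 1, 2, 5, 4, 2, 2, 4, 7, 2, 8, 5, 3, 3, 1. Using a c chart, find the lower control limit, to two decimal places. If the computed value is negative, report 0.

0.00

c̄ = (5 + 4 + 7 + 1 + 2 + 5 + 4 + 2 + 2 + 4 + 7 + 2 + 8 + 5 + 3 + 3 + 1) / 17 = 65 / 17 = 3.8235
LCL = c̄ − 3√c̄ = 3.8235 − 3 × 1.9554 = -2.0426 → 0 (cannot be negative)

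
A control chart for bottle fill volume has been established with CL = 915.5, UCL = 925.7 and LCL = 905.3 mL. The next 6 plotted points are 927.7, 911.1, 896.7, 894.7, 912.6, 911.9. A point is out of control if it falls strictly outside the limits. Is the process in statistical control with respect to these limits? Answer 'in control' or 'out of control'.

Compare each point to [905.3, 925.7]: sample 1 = 927.7 > UCL; sample 3 = 896.7 < LCL; sample 4 = 894.7 < LCL.

out of control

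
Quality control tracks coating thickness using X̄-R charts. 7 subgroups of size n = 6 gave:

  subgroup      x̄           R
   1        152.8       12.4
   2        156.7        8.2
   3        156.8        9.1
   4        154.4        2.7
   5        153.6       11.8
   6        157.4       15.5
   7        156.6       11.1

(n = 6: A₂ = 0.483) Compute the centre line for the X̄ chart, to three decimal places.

X̄̄ = (152.8 + 156.7 + 156.8 + 154.4 + 153.6 + 157.4 + 156.6) / 7 = 1088.3000 / 7 = 155.4714
CL = X̄̄ = 155.4714

155.471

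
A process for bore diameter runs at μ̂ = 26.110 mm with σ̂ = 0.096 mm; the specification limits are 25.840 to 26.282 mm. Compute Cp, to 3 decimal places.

Cp = (USL − LSL) / (6σ̂) = (26.282 − 25.840) / (6 × 0.096) = 0.4420 / 0.5760 = 0.7674

0.767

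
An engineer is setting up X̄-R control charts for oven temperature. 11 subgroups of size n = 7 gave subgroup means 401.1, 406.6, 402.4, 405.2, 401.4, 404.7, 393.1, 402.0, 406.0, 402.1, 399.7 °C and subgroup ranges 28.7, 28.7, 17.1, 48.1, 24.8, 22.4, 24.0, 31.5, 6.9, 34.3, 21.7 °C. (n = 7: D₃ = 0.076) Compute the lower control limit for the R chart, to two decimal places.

1.99

R̄ = (28.7 + 28.7 + 17.1 + 48.1 + 24.8 + 22.4 + 24.0 + 31.5 + 6.9 + 34.3 + 21.7) / 11 = 288.2000 / 11 = 26.2000
LCL_R = D₃·R̄ = 0.076 × 26.2000 = 1.9912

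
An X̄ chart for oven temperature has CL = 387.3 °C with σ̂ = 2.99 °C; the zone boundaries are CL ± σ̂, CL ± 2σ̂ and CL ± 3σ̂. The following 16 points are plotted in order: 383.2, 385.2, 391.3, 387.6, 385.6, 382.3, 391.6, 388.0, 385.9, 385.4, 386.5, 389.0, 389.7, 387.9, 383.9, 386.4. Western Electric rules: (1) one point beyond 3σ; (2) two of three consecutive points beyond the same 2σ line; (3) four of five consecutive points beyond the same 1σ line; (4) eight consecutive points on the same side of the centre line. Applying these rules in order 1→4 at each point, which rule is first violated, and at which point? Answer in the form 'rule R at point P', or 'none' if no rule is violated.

Zone of each point (C = within 1σ̂, B = 1σ̂–2σ̂, A = 2σ̂–3σ̂, * = beyond 3σ̂; sign = side of CL): 1:-B, 2:-C, 3:+B, 4:+C, 5:-C, 6:-B, 7:+B, 8:+C, 9:-C, 10:-C, 11:-C, 12:+C, 13:+C, 14:+C, 15:-B, 16:-C
No rule fires across all 16 points.

none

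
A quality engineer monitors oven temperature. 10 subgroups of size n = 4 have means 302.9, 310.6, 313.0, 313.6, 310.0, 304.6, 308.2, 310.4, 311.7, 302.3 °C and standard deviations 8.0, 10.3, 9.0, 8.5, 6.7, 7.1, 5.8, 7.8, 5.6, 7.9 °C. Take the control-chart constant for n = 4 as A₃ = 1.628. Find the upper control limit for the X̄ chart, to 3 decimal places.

321.217

X̄̄ = (302.9 + 310.6 + 313.0 + 313.6 + 310.0 + 304.6 + 308.2 + 310.4 + 311.7 + 302.3) / 10 = 308.7300
s̄ = (8.0 + 10.3 + 9.0 + 8.5 + 6.7 + 7.1 + 5.8 + 7.8 + 5.6 + 7.9) / 10 = 7.6700
UCL = X̄̄ + A₃·s̄ = 308.7300 + 1.628 × 7.6700 = 321.2168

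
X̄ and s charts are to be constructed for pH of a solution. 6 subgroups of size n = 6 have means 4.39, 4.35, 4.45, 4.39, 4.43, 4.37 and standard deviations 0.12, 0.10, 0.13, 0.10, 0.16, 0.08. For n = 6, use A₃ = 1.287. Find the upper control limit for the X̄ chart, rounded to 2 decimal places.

X̄̄ = (4.39 + 4.35 + 4.45 + 4.39 + 4.43 + 4.37) / 6 = 4.3967
s̄ = (0.12 + 0.10 + 0.13 + 0.10 + 0.16 + 0.08) / 6 = 0.1150
UCL = X̄̄ + A₃·s̄ = 4.3967 + 1.287 × 0.1150 = 4.5447

4.54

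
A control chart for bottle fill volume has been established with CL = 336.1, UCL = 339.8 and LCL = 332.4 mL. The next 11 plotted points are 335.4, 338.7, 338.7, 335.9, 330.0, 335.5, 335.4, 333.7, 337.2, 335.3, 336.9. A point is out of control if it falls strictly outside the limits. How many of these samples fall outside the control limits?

Compare each point to [332.4, 339.8]: sample 5 = 330.0 < LCL.

1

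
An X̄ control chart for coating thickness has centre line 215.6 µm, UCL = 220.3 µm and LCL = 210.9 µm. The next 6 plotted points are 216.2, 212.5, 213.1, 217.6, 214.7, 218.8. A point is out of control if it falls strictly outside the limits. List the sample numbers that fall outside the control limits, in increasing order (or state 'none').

none

All 6 points lie within [210.9, 220.3].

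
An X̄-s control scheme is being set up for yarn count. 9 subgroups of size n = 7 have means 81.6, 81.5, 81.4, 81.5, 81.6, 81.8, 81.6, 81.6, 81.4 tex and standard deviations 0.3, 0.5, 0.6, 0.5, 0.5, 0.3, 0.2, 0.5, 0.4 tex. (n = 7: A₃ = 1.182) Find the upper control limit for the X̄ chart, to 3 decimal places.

82.055

X̄̄ = (81.6 + 81.5 + 81.4 + 81.5 + 81.6 + 81.8 + 81.6 + 81.6 + 81.4) / 9 = 81.5556
s̄ = (0.3 + 0.5 + 0.6 + 0.5 + 0.5 + 0.3 + 0.2 + 0.5 + 0.4) / 9 = 0.4222
UCL = X̄̄ + A₃·s̄ = 81.5556 + 1.182 × 0.4222 = 82.0546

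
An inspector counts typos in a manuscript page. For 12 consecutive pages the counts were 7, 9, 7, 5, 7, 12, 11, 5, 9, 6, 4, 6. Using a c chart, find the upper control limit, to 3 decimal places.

c̄ = (7 + 9 + 7 + 5 + 7 + 12 + 11 + 5 + 9 + 6 + 4 + 6) / 12 = 88 / 12 = 7.3333
UCL = c̄ + 3√c̄ = 7.3333 + 3 × √7.3333 = 7.3333 + 3 × 2.7080 = 15.4574

15.457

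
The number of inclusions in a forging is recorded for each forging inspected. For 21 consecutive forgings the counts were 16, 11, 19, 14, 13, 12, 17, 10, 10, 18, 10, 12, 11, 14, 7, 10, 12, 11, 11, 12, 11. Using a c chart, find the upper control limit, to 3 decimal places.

23.005

c̄ = (16 + 11 + 19 + 14 + 13 + 12 + 17 + 10 + 10 + 18 + 10 + 12 + 11 + 14 + 7 + 10 + 12 + 11 + 11 + 12 + 11) / 21 = 261 / 21 = 12.4286
UCL = c̄ + 3√c̄ = 12.4286 + 3 × √12.4286 = 12.4286 + 3 × 3.5254 = 23.0048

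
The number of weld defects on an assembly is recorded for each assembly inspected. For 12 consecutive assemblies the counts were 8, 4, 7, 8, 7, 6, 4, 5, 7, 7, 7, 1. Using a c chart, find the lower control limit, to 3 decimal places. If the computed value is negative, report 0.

c̄ = (8 + 4 + 7 + 8 + 7 + 6 + 4 + 5 + 7 + 7 + 7 + 1) / 12 = 71 / 12 = 5.9167
LCL = c̄ − 3√c̄ = 5.9167 − 3 × 2.4324 = -1.3806 → 0 (cannot be negative)

0.000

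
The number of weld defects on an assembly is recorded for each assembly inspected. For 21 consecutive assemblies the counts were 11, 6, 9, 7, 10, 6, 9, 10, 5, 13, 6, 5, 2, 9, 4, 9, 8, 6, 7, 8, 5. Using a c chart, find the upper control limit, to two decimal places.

15.53

c̄ = (11 + 6 + 9 + 7 + 10 + 6 + 9 + 10 + 5 + 13 + 6 + 5 + 2 + 9 + 4 + 9 + 8 + 6 + 7 + 8 + 5) / 21 = 155 / 21 = 7.3810
UCL = c̄ + 3√c̄ = 7.3810 + 3 × √7.3810 = 7.3810 + 3 × 2.7168 = 15.5313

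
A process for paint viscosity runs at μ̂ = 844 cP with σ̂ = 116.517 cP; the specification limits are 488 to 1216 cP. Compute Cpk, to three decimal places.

1.018

Cpu = (USL − μ̂) / (3σ̂) = (1216 − 844) / (3 × 116.517) = 1.0642; Cpl = (μ̂ − LSL) / (3σ̂) = (844 − 488) / (3 × 116.517) = 1.0184; Cpk = min(Cpu, Cpl) = 1.0184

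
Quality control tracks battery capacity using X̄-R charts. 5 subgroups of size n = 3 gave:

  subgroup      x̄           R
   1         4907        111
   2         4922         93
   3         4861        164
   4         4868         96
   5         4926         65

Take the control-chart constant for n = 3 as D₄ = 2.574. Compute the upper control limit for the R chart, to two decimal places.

R̄ = (111 + 93 + 164 + 96 + 65) / 5 = 529.0000 / 5 = 105.8000
UCL_R = D₄·R̄ = 2.574 × 105.8000 = 272.3292

272.33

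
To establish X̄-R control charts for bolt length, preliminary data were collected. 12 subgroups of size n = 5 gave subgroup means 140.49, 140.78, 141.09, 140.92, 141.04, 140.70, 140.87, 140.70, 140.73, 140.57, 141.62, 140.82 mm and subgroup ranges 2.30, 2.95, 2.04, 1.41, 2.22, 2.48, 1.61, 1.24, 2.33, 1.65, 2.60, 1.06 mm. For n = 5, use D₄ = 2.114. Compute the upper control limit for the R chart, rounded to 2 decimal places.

4.21

R̄ = (2.30 + 2.95 + 2.04 + 1.41 + 2.22 + 2.48 + 1.61 + 1.24 + 2.33 + 1.65 + 2.60 + 1.06) / 12 = 23.8900 / 12 = 1.9908
UCL_R = D₄·R̄ = 2.114 × 1.9908 = 4.2086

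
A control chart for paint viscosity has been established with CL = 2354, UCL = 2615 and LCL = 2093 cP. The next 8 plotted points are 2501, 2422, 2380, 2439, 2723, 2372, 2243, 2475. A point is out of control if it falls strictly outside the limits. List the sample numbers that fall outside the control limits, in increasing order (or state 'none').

Compare each point to [2093, 2615]: sample 5 = 2723 > UCL.

5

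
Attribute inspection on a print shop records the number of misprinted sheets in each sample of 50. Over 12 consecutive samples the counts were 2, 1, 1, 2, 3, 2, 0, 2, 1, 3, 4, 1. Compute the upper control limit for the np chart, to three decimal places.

5.820

p̄ = Σdᵢ / (k·n) = 22 / (12 × 50) = 0.03667
UCL = np̄ + 3·√(np̄(1−p̄)) = 1.8333 + 3 × √(1.8333×0.96333) = 1.8333 + 3 × 1.3290 = 5.8202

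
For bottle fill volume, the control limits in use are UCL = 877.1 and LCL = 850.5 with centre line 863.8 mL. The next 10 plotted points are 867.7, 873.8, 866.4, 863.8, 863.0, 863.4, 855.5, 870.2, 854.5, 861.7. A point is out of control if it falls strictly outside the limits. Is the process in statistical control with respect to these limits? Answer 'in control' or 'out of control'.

All 10 points lie within [850.5, 877.1].

in control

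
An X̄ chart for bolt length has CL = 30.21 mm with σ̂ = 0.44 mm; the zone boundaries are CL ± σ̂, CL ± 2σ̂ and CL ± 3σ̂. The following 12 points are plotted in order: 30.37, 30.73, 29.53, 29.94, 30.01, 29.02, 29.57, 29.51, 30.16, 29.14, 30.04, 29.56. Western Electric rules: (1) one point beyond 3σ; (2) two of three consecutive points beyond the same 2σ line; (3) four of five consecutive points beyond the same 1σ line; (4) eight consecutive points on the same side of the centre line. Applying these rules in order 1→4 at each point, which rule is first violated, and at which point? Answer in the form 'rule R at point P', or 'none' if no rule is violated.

Zone of each point (C = within 1σ̂, B = 1σ̂–2σ̂, A = 2σ̂–3σ̂, * = beyond 3σ̂; sign = side of CL): 1:+C, 2:+B, 3:-B, 4:-C, 5:-C, 6:-A, 7:-B, 8:-B, 9:-C, 10:-A, 11:-C, 12:-B
Rule 3 (four of five consecutive points beyond the same 1σ limit) is satisfied at point 10.

rule 3 at point 10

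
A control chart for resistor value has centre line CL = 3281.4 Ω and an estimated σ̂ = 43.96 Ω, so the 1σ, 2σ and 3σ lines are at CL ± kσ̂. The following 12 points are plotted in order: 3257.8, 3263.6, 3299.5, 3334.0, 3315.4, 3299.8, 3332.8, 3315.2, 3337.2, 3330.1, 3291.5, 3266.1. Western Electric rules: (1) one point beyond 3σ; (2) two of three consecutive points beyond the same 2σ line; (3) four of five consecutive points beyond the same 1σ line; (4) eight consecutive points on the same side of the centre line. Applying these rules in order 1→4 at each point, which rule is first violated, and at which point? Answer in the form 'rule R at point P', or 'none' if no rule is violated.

rule 4 at point 10

Zone of each point (C = within 1σ̂, B = 1σ̂–2σ̂, A = 2σ̂–3σ̂, * = beyond 3σ̂; sign = side of CL): 1:-C, 2:-C, 3:+C, 4:+B, 5:+C, 6:+C, 7:+B, 8:+C, 9:+B, 10:+B, 11:+C, 12:-C
Rule 4 (eight consecutive points on the same side of the centre line) is satisfied at point 10.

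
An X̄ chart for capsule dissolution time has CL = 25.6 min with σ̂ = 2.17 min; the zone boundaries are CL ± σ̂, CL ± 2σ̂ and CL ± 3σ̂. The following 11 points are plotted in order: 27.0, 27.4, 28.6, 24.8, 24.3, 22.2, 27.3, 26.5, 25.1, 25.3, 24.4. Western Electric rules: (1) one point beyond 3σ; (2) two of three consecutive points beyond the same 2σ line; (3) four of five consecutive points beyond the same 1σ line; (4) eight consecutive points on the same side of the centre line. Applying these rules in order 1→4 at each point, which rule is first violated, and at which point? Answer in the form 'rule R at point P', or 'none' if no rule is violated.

none

Zone of each point (C = within 1σ̂, B = 1σ̂–2σ̂, A = 2σ̂–3σ̂, * = beyond 3σ̂; sign = side of CL): 1:+C, 2:+C, 3:+B, 4:-C, 5:-C, 6:-B, 7:+C, 8:+C, 9:-C, 10:-C, 11:-C
No rule fires across all 11 points.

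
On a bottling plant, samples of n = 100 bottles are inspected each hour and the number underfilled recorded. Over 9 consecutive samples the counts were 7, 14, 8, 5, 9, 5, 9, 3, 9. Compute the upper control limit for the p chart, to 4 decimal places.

0.1565

p̄ = Σdᵢ / (k·n) = 69 / (9 × 100) = 0.07667
UCL = p̄ + 3·√(p̄(1−p̄)/n) = 0.07667 + 3 × √(0.07667×0.92333/100) = 0.07667 + 3 × 0.02661 = 0.15649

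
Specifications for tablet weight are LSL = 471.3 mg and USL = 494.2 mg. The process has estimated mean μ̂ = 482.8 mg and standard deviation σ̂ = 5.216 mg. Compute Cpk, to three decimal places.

Cpu = (USL − μ̂) / (3σ̂) = (494.2 − 482.8) / (3 × 5.216) = 0.7285; Cpl = (μ̂ − LSL) / (3σ̂) = (482.8 − 471.3) / (3 × 5.216) = 0.7349; Cpk = min(Cpu, Cpl) = 0.7285

0.729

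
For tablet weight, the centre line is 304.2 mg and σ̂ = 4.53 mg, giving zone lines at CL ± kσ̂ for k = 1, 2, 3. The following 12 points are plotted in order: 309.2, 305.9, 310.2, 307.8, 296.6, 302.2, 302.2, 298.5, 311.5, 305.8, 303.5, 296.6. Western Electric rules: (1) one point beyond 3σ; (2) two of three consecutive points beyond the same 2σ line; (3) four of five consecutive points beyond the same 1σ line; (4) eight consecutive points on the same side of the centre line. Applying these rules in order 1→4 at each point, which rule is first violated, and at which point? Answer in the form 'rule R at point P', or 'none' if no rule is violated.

Zone of each point (C = within 1σ̂, B = 1σ̂–2σ̂, A = 2σ̂–3σ̂, * = beyond 3σ̂; sign = side of CL): 1:+B, 2:+C, 3:+B, 4:+C, 5:-B, 6:-C, 7:-C, 8:-B, 9:+B, 10:+C, 11:-C, 12:-B
No rule fires across all 12 points.

none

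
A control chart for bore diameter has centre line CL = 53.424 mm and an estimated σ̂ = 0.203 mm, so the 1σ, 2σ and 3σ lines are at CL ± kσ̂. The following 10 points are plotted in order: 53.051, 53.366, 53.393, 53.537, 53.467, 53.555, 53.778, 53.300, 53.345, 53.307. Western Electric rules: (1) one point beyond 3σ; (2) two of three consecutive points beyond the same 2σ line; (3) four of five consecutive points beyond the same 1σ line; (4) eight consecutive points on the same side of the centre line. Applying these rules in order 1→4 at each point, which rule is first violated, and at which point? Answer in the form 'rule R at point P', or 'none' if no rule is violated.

none

Zone of each point (C = within 1σ̂, B = 1σ̂–2σ̂, A = 2σ̂–3σ̂, * = beyond 3σ̂; sign = side of CL): 1:-B, 2:-C, 3:-C, 4:+C, 5:+C, 6:+C, 7:+B, 8:-C, 9:-C, 10:-C
No rule fires across all 10 points.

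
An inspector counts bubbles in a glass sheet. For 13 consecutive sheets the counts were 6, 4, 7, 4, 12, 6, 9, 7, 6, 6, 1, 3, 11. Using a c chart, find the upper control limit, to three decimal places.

c̄ = (6 + 4 + 7 + 4 + 12 + 6 + 9 + 7 + 6 + 6 + 1 + 3 + 11) / 13 = 82 / 13 = 6.3077
UCL = c̄ + 3√c̄ = 6.3077 + 3 × √6.3077 = 6.3077 + 3 × 2.5115 = 13.8422

13.842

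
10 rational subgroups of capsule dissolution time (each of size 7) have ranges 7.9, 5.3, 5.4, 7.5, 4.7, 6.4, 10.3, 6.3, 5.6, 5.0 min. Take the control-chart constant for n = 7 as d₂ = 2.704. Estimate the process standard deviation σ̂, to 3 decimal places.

R̄ = (7.9 + 5.3 + 5.4 + 7.5 + 4.7 + 6.4 + 10.3 + 6.3 + 5.6 + 5.0) / 10 = 6.4400
σ̂ = R̄ / d₂ = 6.4400 / 2.704 = 2.3817

2.382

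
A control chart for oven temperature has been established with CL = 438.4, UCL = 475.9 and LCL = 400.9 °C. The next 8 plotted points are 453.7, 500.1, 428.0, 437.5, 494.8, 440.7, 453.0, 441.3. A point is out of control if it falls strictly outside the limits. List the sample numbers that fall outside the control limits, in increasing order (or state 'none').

2, 5

Compare each point to [400.9, 475.9]: sample 2 = 500.1 > UCL; sample 5 = 494.8 > UCL.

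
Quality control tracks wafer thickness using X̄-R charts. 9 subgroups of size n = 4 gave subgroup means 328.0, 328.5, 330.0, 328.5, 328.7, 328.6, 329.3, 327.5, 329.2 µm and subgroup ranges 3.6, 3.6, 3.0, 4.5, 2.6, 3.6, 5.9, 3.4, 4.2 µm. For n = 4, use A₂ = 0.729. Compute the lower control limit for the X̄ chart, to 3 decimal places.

325.914

X̄̄ = (328.0 + 328.5 + 330.0 + 328.5 + 328.7 + 328.6 + 329.3 + 327.5 + 329.2) / 9 = 2958.3000 / 9 = 328.7000
R̄ = (3.6 + 3.6 + 3.0 + 4.5 + 2.6 + 3.6 + 5.9 + 3.4 + 4.2) / 9 = 34.4000 / 9 = 3.8222
LCL = X̄̄ − A₂·R̄ = 328.7000 − 0.729 × 3.8222 = 325.9136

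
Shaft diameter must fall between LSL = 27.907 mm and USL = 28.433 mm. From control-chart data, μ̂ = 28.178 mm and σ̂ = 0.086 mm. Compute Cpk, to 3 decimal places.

0.988

Cpu = (USL − μ̂) / (3σ̂) = (28.433 − 28.178) / (3 × 0.086) = 0.9884; Cpl = (μ̂ − LSL) / (3σ̂) = (28.178 − 27.907) / (3 × 0.086) = 1.0504; Cpk = min(Cpu, Cpl) = 0.9884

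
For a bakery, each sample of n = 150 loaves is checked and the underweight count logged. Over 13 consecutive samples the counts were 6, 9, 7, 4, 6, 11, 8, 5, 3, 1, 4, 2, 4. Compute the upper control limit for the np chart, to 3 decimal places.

p̄ = Σdᵢ / (k·n) = 70 / (13 × 150) = 0.03590
UCL = np̄ + 3·√(np̄(1−p̄)) = 5.3846 + 3 × √(5.3846×0.96410) = 5.3846 + 3 × 2.2784 = 12.2200

12.220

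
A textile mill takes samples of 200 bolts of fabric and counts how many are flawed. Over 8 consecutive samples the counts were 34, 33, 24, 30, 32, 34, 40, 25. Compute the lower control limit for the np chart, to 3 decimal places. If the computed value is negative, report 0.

p̄ = Σdᵢ / (k·n) = 252 / (8 × 200) = 0.15750
LCL = np̄ − 3·√(np̄(1−p̄)) = 31.5000 − 3 × 5.1516 = 16.0453

16.045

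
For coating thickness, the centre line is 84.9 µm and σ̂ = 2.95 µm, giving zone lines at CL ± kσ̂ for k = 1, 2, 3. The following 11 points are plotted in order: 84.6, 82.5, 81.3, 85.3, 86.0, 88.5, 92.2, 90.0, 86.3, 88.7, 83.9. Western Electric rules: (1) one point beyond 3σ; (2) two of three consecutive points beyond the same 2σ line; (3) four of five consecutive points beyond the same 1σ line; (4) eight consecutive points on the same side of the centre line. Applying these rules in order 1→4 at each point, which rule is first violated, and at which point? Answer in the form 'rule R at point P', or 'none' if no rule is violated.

rule 3 at point 10

Zone of each point (C = within 1σ̂, B = 1σ̂–2σ̂, A = 2σ̂–3σ̂, * = beyond 3σ̂; sign = side of CL): 1:-C, 2:-C, 3:-B, 4:+C, 5:+C, 6:+B, 7:+A, 8:+B, 9:+C, 10:+B, 11:-C
Rule 3 (four of five consecutive points beyond the same 1σ limit) is satisfied at point 10.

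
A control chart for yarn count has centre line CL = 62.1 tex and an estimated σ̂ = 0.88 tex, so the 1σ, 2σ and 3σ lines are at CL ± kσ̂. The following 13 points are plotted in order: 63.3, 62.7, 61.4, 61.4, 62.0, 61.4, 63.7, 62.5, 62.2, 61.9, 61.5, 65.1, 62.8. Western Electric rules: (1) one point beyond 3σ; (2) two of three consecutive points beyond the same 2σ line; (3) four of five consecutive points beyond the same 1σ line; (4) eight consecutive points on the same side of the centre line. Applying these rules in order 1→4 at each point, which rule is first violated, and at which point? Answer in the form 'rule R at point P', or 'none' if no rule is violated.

rule 1 at point 12

Zone of each point (C = within 1σ̂, B = 1σ̂–2σ̂, A = 2σ̂–3σ̂, * = beyond 3σ̂; sign = side of CL): 1:+B, 2:+C, 3:-C, 4:-C, 5:-C, 6:-C, 7:+B, 8:+C, 9:+C, 10:-C, 11:-C, 12:+*, 13:+C
Rule 1 (one point beyond the 3σ limits) is satisfied at point 12.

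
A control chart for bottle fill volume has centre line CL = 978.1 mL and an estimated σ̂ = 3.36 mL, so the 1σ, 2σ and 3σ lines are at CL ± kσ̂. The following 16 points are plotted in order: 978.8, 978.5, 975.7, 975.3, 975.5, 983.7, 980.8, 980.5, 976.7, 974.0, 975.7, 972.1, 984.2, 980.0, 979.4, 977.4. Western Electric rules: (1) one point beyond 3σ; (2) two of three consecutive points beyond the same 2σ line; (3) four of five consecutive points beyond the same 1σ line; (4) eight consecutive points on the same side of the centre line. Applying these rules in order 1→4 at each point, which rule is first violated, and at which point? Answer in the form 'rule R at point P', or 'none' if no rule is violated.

Zone of each point (C = within 1σ̂, B = 1σ̂–2σ̂, A = 2σ̂–3σ̂, * = beyond 3σ̂; sign = side of CL): 1:+C, 2:+C, 3:-C, 4:-C, 5:-C, 6:+B, 7:+C, 8:+C, 9:-C, 10:-B, 11:-C, 12:-B, 13:+B, 14:+C, 15:+C, 16:-C
No rule fires across all 16 points.

none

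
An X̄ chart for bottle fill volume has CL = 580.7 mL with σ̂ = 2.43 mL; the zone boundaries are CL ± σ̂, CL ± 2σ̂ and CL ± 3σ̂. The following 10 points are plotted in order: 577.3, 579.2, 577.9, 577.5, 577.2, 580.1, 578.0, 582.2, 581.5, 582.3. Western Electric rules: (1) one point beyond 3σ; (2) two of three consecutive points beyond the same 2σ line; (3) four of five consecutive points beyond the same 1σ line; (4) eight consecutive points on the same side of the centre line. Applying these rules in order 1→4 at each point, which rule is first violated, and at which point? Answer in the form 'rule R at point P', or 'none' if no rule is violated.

rule 3 at point 5

Zone of each point (C = within 1σ̂, B = 1σ̂–2σ̂, A = 2σ̂–3σ̂, * = beyond 3σ̂; sign = side of CL): 1:-B, 2:-C, 3:-B, 4:-B, 5:-B, 6:-C, 7:-B, 8:+C, 9:+C, 10:+C
Rule 3 (four of five consecutive points beyond the same 1σ limit) is satisfied at point 5.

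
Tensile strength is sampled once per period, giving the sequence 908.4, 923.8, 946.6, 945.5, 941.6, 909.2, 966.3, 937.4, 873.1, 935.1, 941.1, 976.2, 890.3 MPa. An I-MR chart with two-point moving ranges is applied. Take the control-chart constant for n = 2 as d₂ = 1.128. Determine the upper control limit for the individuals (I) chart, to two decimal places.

X̄ = (908.4 + 923.8 + 946.6 + 945.5 + 941.6 + 909.2 + 966.3 + 937.4 + 873.1 + 935.1 + 941.1 + 976.2 + 890.3) / 13 = 930.3538
Moving ranges: 15.4, 22.8, 1.1, 3.9, 32.4, 57.1, 28.9, 64.3, 62.0, 6.0, 35.1, 85.9; M̄R̄ = 414.9000 / 12 = 34.5750
UCL = X̄ + 3·M̄R̄/d₂ = 930.3538 + 3 × 34.5750 / 1.128 = 1022.3086

1022.31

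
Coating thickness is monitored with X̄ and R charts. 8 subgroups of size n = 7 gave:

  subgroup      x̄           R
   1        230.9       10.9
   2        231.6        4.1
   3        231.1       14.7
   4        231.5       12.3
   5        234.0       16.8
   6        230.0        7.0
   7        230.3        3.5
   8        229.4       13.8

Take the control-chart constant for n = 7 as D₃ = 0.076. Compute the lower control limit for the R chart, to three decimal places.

R̄ = (10.9 + 4.1 + 14.7 + 12.3 + 16.8 + 7.0 + 3.5 + 13.8) / 8 = 83.1000 / 8 = 10.3875
LCL_R = D₃·R̄ = 0.076 × 10.3875 = 0.7894

0.789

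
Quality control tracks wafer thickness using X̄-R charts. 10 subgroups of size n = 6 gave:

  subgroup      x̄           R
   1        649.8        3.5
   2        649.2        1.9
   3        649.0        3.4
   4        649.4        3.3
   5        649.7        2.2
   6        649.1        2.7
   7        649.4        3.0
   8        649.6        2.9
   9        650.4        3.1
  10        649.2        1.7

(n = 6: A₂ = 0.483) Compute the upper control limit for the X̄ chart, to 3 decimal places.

X̄̄ = (649.8 + 649.2 + 649.0 + 649.4 + 649.7 + 649.1 + 649.4 + 649.6 + 650.4 + 649.2) / 10 = 6494.8000 / 10 = 649.4800
R̄ = (3.5 + 1.9 + 3.4 + 3.3 + 2.2 + 2.7 + 3.0 + 2.9 + 3.1 + 1.7) / 10 = 27.7000 / 10 = 2.7700
UCL = X̄̄ + A₂·R̄ = 649.4800 + 0.483 × 2.7700 = 650.8179

650.818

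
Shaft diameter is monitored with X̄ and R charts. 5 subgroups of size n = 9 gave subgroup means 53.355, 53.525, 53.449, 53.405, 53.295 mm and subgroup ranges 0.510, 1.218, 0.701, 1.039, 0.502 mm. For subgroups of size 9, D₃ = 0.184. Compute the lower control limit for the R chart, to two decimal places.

R̄ = (0.510 + 1.218 + 0.701 + 1.039 + 0.502) / 5 = 3.9700 / 5 = 0.7940
LCL_R = D₃·R̄ = 0.184 × 0.7940 = 0.1461

0.15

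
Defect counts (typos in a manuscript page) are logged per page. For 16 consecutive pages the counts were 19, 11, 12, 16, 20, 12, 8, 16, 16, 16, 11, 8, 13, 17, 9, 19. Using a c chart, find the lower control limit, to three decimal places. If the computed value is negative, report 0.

2.738

c̄ = (19 + 11 + 12 + 16 + 20 + 12 + 8 + 16 + 16 + 16 + 11 + 8 + 13 + 17 + 9 + 19) / 16 = 223 / 16 = 13.9375
LCL = c̄ − 3√c̄ = 13.9375 − 3 × 3.7333 = 2.7376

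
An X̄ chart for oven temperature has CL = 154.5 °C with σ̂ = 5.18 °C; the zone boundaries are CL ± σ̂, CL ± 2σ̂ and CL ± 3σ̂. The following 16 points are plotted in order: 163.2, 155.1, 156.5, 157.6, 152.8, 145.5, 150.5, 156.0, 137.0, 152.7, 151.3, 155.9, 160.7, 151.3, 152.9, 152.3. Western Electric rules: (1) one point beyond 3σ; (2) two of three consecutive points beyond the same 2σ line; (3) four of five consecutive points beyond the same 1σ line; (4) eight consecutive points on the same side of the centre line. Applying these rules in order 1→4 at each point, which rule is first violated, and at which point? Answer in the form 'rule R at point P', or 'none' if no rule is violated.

Zone of each point (C = within 1σ̂, B = 1σ̂–2σ̂, A = 2σ̂–3σ̂, * = beyond 3σ̂; sign = side of CL): 1:+B, 2:+C, 3:+C, 4:+C, 5:-C, 6:-B, 7:-C, 8:+C, 9:-*, 10:-C, 11:-C, 12:+C, 13:+B, 14:-C, 15:-C, 16:-C
Rule 1 (one point beyond the 3σ limits) is satisfied at point 9.

rule 1 at point 9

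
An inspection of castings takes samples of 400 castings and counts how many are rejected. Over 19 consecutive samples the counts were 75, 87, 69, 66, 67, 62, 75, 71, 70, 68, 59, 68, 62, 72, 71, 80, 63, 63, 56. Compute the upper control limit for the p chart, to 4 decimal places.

p̄ = Σdᵢ / (k·n) = 1304 / (19 × 400) = 0.17158
UCL = p̄ + 3·√(p̄(1−p̄)/n) = 0.17158 + 3 × √(0.17158×0.82842/400) = 0.17158 + 3 × 0.01885 = 0.22813

0.2281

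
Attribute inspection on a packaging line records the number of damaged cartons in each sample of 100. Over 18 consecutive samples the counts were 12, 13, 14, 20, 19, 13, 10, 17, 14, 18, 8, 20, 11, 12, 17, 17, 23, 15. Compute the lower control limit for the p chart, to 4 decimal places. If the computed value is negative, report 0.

p̄ = Σdᵢ / (k·n) = 273 / (18 × 100) = 0.15167
LCL = p̄ − 3·√(p̄(1−p̄)/n) = 0.15167 − 3 × 0.03587 = 0.04406

0.0441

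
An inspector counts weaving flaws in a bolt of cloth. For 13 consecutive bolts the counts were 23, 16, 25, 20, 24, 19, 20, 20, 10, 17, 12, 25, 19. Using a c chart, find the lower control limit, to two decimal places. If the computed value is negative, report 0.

6.07

c̄ = (23 + 16 + 25 + 20 + 24 + 19 + 20 + 20 + 10 + 17 + 12 + 25 + 19) / 13 = 250 / 13 = 19.2308
LCL = c̄ − 3√c̄ = 19.2308 − 3 × 4.3853 = 6.0749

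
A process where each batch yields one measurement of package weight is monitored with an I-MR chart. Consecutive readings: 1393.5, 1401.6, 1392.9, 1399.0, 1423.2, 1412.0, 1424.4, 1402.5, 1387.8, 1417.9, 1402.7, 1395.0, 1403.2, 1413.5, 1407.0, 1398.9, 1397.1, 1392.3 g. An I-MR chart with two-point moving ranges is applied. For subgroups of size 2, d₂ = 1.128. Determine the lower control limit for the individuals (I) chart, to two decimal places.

1372.29

X̄ = (1393.5 + 1401.6 + 1392.9 + 1399.0 + 1423.2 + 1412.0 + 1424.4 + 1402.5 + 1387.8 + 1417.9 + 1402.7 + 1395.0 + 1403.2 + 1413.5 + 1407.0 + 1398.9 + 1397.1 + 1392.3) / 18 = 1403.5833
Moving ranges: 8.1, 8.7, 6.1, 24.2, 11.2, 12.4, 21.9, 14.7, 30.1, 15.2, 7.7, 8.2, 10.3, 6.5, 8.1, 1.8, 4.8; M̄R̄ = 200.0000 / 17 = 11.7647
LCL = X̄ − 3·M̄R̄/d₂ = 1403.5833 − 3 × 11.7647 / 1.128 = 1372.2942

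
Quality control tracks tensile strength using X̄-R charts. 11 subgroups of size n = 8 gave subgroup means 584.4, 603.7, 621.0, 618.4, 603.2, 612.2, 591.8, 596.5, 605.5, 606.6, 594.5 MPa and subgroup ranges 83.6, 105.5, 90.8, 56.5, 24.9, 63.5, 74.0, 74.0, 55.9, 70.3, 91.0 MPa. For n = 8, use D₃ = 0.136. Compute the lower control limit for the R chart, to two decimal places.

R̄ = (83.6 + 105.5 + 90.8 + 56.5 + 24.9 + 63.5 + 74.0 + 74.0 + 55.9 + 70.3 + 91.0) / 11 = 790.0000 / 11 = 71.8182
LCL_R = D₃·R̄ = 0.136 × 71.8182 = 9.7673

9.77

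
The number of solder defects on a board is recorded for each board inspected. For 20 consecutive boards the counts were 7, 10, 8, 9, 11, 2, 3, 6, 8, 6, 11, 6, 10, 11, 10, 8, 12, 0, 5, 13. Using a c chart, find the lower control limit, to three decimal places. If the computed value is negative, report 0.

0.000

c̄ = (7 + 10 + 8 + 9 + 11 + 2 + 3 + 6 + 8 + 6 + 11 + 6 + 10 + 11 + 10 + 8 + 12 + 0 + 5 + 13) / 20 = 156 / 20 = 7.8000
LCL = c̄ − 3√c̄ = 7.8000 − 3 × 2.7928 = -0.5785 → 0 (cannot be negative)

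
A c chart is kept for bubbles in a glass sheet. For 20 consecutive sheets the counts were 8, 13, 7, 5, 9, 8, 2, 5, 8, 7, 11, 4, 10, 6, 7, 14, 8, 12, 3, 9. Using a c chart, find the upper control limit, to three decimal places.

16.179

c̄ = (8 + 13 + 7 + 5 + 9 + 8 + 2 + 5 + 8 + 7 + 11 + 4 + 10 + 6 + 7 + 14 + 8 + 12 + 3 + 9) / 20 = 156 / 20 = 7.8000
UCL = c̄ + 3√c̄ = 7.8000 + 3 × √7.8000 = 7.8000 + 3 × 2.7928 = 16.1785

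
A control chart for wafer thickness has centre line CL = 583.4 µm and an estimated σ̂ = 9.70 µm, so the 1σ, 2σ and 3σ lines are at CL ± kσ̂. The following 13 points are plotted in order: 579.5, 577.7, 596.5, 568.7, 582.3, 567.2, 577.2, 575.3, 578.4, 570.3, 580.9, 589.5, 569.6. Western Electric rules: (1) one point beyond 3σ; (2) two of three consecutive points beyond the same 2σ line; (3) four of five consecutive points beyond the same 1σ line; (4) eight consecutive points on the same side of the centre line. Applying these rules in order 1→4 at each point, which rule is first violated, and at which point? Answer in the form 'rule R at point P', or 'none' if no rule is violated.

rule 4 at point 11

Zone of each point (C = within 1σ̂, B = 1σ̂–2σ̂, A = 2σ̂–3σ̂, * = beyond 3σ̂; sign = side of CL): 1:-C, 2:-C, 3:+B, 4:-B, 5:-C, 6:-B, 7:-C, 8:-C, 9:-C, 10:-B, 11:-C, 12:+C, 13:-B
Rule 4 (eight consecutive points on the same side of the centre line) is satisfied at point 11.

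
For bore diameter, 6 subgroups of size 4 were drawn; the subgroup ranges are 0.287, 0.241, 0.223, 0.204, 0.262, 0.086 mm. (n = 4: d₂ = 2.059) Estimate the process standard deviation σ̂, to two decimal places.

R̄ = (0.287 + 0.241 + 0.223 + 0.204 + 0.262 + 0.086) / 6 = 0.2172
σ̂ = R̄ / d₂ = 0.2172 / 2.059 = 0.1055

0.11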